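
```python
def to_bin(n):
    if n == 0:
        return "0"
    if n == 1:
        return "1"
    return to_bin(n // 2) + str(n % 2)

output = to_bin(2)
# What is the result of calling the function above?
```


to_bin(2)
= to_bin(1) + "0"
= "1" + "0"
= "10"


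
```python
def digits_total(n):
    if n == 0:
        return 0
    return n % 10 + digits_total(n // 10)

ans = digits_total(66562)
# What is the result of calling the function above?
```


digits_total(66562)
= 2 + digits_total(6656)
= 2 + 6 + digits_total(665)
= 2 + 6 + 5 + digits_total(66)
= 2 + 6 + 5 + 6 + digits_total(6)
= 2 + 6 + 5 + 6 + 6 + digits_total(0)
= 2 + 6 + 5 + 6 + 6 + 0
= 25


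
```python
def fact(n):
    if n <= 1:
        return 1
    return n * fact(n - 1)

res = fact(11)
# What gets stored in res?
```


fact(11)
= 11 * fact(10)
= 11 * 10 * fact(9)
= 11 * 10 * 9 * fact(8)
= 11 * 10 * 9 * 8 * fact(7)
= 11 * 10 * 9 * 8 * 7 * fact(6)
= 11 * 10 * 9 * 8 * 7 * 6 * fact(5)
= 11 * 10 * 9 * 8 * 7 * 6 * 5 * fact(4)
= 11 * 10 * 9 * 8 * 7 * 6 * 5 * 4 * fact(3)
= 11 * 10 * 9 * 8 * 7 * 6 * 5 * 4 * 3 * fact(2)
= 11 * 10 * 9 * 8 * 7 * 6 * 5 * 4 * 3 * 2 * fact(1)
= 11 * 10 * 9 * 8 * 7 * 6 * 5 * 4 * 3 * 2 * 1
= 39916800


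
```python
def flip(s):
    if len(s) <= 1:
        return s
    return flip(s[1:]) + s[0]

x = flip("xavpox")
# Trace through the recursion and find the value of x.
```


flip("xavpox")
= flip("avpox") + "x"
= flip("vpox") + "a" + "x"
= flip("pox") + "v" + "a" + "x"
= flip("ox") + "p" + "v" + "a" + "x"
= flip("x") + "o" + "p" + "v" + "a" + "x"
= "x" + "o" + "p" + "v" + "a" + "x"
= "xopvax"


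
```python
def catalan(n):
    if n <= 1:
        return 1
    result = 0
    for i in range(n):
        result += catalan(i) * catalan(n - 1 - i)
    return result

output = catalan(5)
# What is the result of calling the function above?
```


catalan(5)
= sum of catalan(i) * catalan(5-1-i) for i in 0..4
First compute sub-values bottom-up:
  catalan(0) = 1, catalan(1) = 1
  catalan(2) = 1*1 + 1*1 = 2
  catalan(3) = 1*2 + 1*1 + 2*1 = 5
  catalan(4) = 1*5 + 1*2 + 2*1 + 5*1 = 14
Now catalan(5):
  catalan(0)*catalan(4) = 1*14 = 14
  catalan(1)*catalan(3) = 1*5 = 5
  catalan(2)*catalan(2) = 2*2 = 4
  catalan(3)*catalan(1) = 5*1 = 5
  catalan(4)*catalan(0) = 14*1 = 14
= 14 + 5 + 4 + 5 + 14
= 42


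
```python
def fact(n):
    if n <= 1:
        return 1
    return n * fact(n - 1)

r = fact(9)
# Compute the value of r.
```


fact(9)
= 9 * fact(8)
= 9 * 8 * fact(7)
= 9 * 8 * 7 * fact(6)
= 9 * 8 * 7 * 6 * fact(5)
= 9 * 8 * 7 * 6 * 5 * fact(4)
= 9 * 8 * 7 * 6 * 5 * 4 * fact(3)
= 9 * 8 * 7 * 6 * 5 * 4 * 3 * fact(2)
= 9 * 8 * 7 * 6 * 5 * 4 * 3 * 2 * fact(1)
= 9 * 8 * 7 * 6 * 5 * 4 * 3 * 2 * 1
= 362880


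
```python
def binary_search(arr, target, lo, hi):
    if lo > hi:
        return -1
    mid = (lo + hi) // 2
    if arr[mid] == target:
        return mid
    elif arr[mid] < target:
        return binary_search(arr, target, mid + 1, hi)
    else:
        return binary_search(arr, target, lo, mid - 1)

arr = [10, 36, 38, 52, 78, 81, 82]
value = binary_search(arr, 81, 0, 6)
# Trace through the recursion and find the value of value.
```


binary_search(arr, 81, 0, 6)
lo=0, hi=6, mid=3, arr[mid]=52
52 < 81, search right half
lo=4, hi=6, mid=5, arr[mid]=81
arr[5] == 81, found at index 5
= 5


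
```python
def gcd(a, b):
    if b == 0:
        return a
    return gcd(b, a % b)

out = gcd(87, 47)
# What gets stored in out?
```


gcd(87, 47)
= gcd(47, 87 % 47) = gcd(47, 40)
= gcd(40, 47 % 40) = gcd(40, 7)
= gcd(7, 40 % 7) = gcd(7, 5)
= gcd(5, 7 % 5) = gcd(5, 2)
= gcd(2, 5 % 2) = gcd(2, 1)
= gcd(1, 2 % 1) = gcd(1, 0)
b == 0, return a = 1


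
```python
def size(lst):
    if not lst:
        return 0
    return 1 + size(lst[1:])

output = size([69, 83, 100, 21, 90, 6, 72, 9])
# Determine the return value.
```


size([69, 83, 100, 21, 90, 6, 72, 9])
= 1 + size([83, 100, 21, 90, 6, 72, 9])
= 1 + 1 + size([100, 21, 90, 6, 72, 9])
= 1 + 1 + 1 + size([21, 90, 6, 72, 9])
= 1 + 1 + 1 + 1 + size([90, 6, 72, 9])
= 1 + 1 + 1 + 1 + 1 + size([6, 72, 9])
= 1 + 1 + 1 + 1 + 1 + 1 + size([72, 9])
= 1 + 1 + 1 + 1 + 1 + 1 + 1 + size([9])
= 1 + 1 + 1 + 1 + 1 + 1 + 1 + 1 + size([])
= 1 + 1 + 1 + 1 + 1 + 1 + 1 + 1 + 0
= 8


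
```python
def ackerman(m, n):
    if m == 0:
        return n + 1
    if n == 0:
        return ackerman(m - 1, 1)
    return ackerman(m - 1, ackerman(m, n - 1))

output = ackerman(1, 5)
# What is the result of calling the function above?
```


ackerman(1, 5)
= ackerman(0, ackerman(1, 4))
First compute ackerman(1, 4) = 6
= ackerman(0, 6)
= 7


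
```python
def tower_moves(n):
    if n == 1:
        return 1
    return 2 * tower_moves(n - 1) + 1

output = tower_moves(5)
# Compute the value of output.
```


tower_moves(5)
= 2 * tower_moves(4) + 1
= 2 * (2 * tower_moves(3) + 1) + 1
= 2 * (2 * (2 * tower_moves(2) + 1) + 1) + 1
= 2 * (2 * (2 * (2 * tower_moves(1) + 1) + 1) + 1) + 1
Now compute bottom-up:
tower_moves(1) = 1
tower_moves(2) = 2 * 1 + 1 = 3
tower_moves(3) = 2 * 3 + 1 = 7
tower_moves(4) = 2 * 7 + 1 = 15
tower_moves(5) = 2 * 15 + 1 = 31
= 31


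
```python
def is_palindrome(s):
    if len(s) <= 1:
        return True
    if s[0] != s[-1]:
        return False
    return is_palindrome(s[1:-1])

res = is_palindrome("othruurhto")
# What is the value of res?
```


is_palindrome("othruurhto")
"othruurhto": s[0]='o' == s[-1]='o' -> is_palindrome("thruurht")
"thruurht": s[0]='t' == s[-1]='t' -> is_palindrome("hruurh")
"hruurh": s[0]='h' == s[-1]='h' -> is_palindrome("ruur")
"ruur": s[0]='r' == s[-1]='r' -> is_palindrome("uu")
"uu": s[0]='u' == s[-1]='u' -> is_palindrome("")
"": len <= 1 -> True
= True


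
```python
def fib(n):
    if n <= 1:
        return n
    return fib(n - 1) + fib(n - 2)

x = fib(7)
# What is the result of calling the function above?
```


fib(7)
= fib(6) + fib(5)
= (fib(5) + fib(4)) + fib(5)
Computing bottom-up: fib(0)=0, fib(1)=1, fib(2)=1, fib(3)=2, fib(4)=3, fib(5)=5, fib(6)=8, fib(7)=13
= 13


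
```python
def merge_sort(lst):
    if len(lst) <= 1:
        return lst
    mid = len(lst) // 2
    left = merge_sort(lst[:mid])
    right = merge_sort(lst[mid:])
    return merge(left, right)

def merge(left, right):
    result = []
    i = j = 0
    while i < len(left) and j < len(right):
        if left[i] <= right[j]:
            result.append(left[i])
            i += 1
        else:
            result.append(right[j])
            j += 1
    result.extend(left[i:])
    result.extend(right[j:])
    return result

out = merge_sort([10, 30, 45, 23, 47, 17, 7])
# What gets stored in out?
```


merge_sort([10, 30, 45, 23, 47, 17, 7])
Split into [10, 30, 45] and [23, 47, 17, 7]
Left sorted: [10, 30, 45]
Right sorted: [7, 17, 23, 47]
Merge [10, 30, 45] and [7, 17, 23, 47]
= [7, 10, 17, 23, 30, 45, 47]


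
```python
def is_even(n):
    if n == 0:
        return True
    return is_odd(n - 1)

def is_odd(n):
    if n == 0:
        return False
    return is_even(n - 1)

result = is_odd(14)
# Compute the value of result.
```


is_odd(14)
= is_even(13)
= is_odd(12)
= is_even(11)
= is_odd(10)
= is_even(9)
= is_odd(8)
= is_even(7)
= is_odd(6)
= is_even(5)
= is_odd(4)
= is_even(3)
= is_odd(2)
= is_even(1)
= is_odd(0)
n == 0: return False
= False


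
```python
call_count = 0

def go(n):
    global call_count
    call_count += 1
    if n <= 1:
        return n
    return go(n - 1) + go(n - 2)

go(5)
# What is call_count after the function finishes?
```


go(5) calls go(4) and go(3); each non-base call branches into two more.
Let C(k) = total number of calls made by go(k), including the call to go(k) itself.
Base cases: C(0) = 1, C(1) = 1
Recurrence: C(k) = 1 + C(k-1) + C(k-2)
  C(2) = 1 + C(1) + C(0) = 1 + 1 + 1 = 3
  C(3) = 1 + C(2) + C(1) = 1 + 3 + 1 = 5
  C(4) = 1 + C(3) + C(2) = 1 + 5 + 3 = 9
  C(5) = 1 + C(4) + C(3) = 1 + 9 + 5 = 15
Total calls = C(5) = 15


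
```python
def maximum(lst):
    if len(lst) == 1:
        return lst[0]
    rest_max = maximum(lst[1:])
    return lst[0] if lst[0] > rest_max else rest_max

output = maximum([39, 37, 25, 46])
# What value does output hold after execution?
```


maximum([39, 37, 25, 46])
= compare 39 with maximum([37, 25, 46])
= compare 37 with maximum([25, 46])
= compare 25 with maximum([46])
Base: maximum([46]) = 46
compare 25 with 46: max = 46
compare 37 with 46: max = 46
compare 39 with 46: max = 46
= 46


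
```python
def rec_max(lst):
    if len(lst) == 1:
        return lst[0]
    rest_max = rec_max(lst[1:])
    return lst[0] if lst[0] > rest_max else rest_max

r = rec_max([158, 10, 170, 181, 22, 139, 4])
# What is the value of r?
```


rec_max([158, 10, 170, 181, 22, 139, 4])
= compare 158 with rec_max([10, 170, 181, 22, 139, 4])
= compare 10 with rec_max([170, 181, 22, 139, 4])
= compare 170 with rec_max([181, 22, 139, 4])
= compare 181 with rec_max([22, 139, 4])
= compare 22 with rec_max([139, 4])
= compare 139 with rec_max([4])
Base: rec_max([4]) = 4
compare 139 with 4: max = 139
compare 22 with 139: max = 139
compare 181 with 139: max = 181
compare 170 with 181: max = 181
compare 10 with 181: max = 181
compare 158 with 181: max = 181
= 181


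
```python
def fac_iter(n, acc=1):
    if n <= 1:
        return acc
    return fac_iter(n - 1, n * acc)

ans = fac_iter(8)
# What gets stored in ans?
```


fac_iter(8, 1)
= fac_iter(7, 8 * 1) = fac_iter(7, 8)
= fac_iter(6, 7 * 8) = fac_iter(6, 56)
= fac_iter(5, 6 * 56) = fac_iter(5, 336)
= fac_iter(4, 5 * 336) = fac_iter(4, 1680)
= fac_iter(3, 4 * 1680) = fac_iter(3, 6720)
= fac_iter(2, 3 * 6720) = fac_iter(2, 20160)
= fac_iter(1, 2 * 20160) = fac_iter(1, 40320)
n <= 1, return acc = 40320


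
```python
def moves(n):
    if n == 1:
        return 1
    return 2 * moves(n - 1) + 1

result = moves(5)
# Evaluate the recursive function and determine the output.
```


moves(5)
= 2 * moves(4) + 1
= 2 * (2 * moves(3) + 1) + 1
= 2 * (2 * (2 * moves(2) + 1) + 1) + 1
= 2 * (2 * (2 * (2 * moves(1) + 1) + 1) + 1) + 1
Now compute bottom-up:
moves(1) = 1
moves(2) = 2 * 1 + 1 = 3
moves(3) = 2 * 3 + 1 = 7
moves(4) = 2 * 7 + 1 = 15
moves(5) = 2 * 15 + 1 = 31
= 31


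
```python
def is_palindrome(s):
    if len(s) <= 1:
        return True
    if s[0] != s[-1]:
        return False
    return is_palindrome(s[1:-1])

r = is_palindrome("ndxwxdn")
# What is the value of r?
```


is_palindrome("ndxwxdn")
"ndxwxdn": s[0]='n' == s[-1]='n' -> is_palindrome("dxwxd")
"dxwxd": s[0]='d' == s[-1]='d' -> is_palindrome("xwx")
"xwx": s[0]='x' == s[-1]='x' -> is_palindrome("w")
"w": len <= 1 -> True
= True


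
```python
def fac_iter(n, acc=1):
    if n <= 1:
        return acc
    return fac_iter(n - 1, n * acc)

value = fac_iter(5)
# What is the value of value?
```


fac_iter(5, 1)
= fac_iter(4, 5 * 1) = fac_iter(4, 5)
= fac_iter(3, 4 * 5) = fac_iter(3, 20)
= fac_iter(2, 3 * 20) = fac_iter(2, 60)
= fac_iter(1, 2 * 60) = fac_iter(1, 120)
n <= 1, return acc = 120


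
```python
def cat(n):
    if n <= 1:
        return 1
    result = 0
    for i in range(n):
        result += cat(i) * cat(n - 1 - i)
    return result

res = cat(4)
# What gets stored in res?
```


cat(4)
= sum of cat(i) * cat(4-1-i) for i in 0..3
First compute sub-values bottom-up:
  cat(0) = 1, cat(1) = 1
  cat(2) = 1*1 + 1*1 = 2
  cat(3) = 1*2 + 1*1 + 2*1 = 5
Now cat(4):
  cat(0)*cat(3) = 1*5 = 5
  cat(1)*cat(2) = 1*2 = 2
  cat(2)*cat(1) = 2*1 = 2
  cat(3)*cat(0) = 5*1 = 5
= 5 + 2 + 2 + 5
= 14


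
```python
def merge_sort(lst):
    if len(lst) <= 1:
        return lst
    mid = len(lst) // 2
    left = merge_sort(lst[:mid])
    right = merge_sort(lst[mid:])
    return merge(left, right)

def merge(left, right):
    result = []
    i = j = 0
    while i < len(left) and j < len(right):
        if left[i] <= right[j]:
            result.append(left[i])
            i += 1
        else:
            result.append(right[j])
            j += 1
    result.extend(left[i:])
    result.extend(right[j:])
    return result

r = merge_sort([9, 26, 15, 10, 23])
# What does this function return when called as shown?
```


merge_sort([9, 26, 15, 10, 23])
Split into [9, 26] and [15, 10, 23]
Left sorted: [9, 26]
Right sorted: [10, 15, 23]
Merge [9, 26] and [10, 15, 23]
= [9, 10, 15, 23, 26]


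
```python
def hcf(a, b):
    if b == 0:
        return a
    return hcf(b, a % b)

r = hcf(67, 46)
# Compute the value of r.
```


hcf(67, 46)
= hcf(46, 67 % 46) = hcf(46, 21)
= hcf(21, 46 % 21) = hcf(21, 4)
= hcf(4, 21 % 4) = hcf(4, 1)
= hcf(1, 4 % 1) = hcf(1, 0)
b == 0, return a = 1


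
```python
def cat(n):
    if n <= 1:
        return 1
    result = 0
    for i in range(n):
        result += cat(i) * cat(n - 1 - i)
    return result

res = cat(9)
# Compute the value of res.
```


cat(9)
= sum of cat(i) * cat(9-1-i) for i in 0..8
First compute sub-values bottom-up:
  cat(0) = 1, cat(1) = 1
  cat(2) = 1*1 + 1*1 = 2
  cat(3) = 1*2 + 1*1 + 2*1 = 5
  cat(4) = 1*5 + 1*2 + 2*1 + 5*1 = 14
  cat(5) = 1*14 + 1*5 + 2*2 + 5*1 + 14*1 = 42
  cat(6) = 1*42 + 1*14 + 2*5 + 5*2 + 14*1 + 42*1 = 132
  cat(7) = 1*132 + 1*42 + 2*14 + 5*5 + 14*2 + 42*1 + 132*1 = 429
  cat(8) = 1*429 + 1*132 + 2*42 + 5*14 + 14*5 + 42*2 + 132*1 + 429*1 = 1430
Now cat(9):
  cat(0)*cat(8) = 1*1430 = 1430
  cat(1)*cat(7) = 1*429 = 429
  cat(2)*cat(6) = 2*132 = 264
  cat(3)*cat(5) = 5*42 = 210
  cat(4)*cat(4) = 14*14 = 196
  cat(5)*cat(3) = 42*5 = 210
  cat(6)*cat(2) = 132*2 = 264
  cat(7)*cat(1) = 429*1 = 429
  cat(8)*cat(0) = 1430*1 = 1430
= 1430 + 429 + 264 + 210 + 196 + 210 + 264 + 429 + 1430
= 4862


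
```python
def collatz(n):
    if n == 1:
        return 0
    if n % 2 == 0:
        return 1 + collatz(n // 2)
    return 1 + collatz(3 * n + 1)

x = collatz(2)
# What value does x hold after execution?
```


collatz(2)
2 is even -> collatz(1)
Reached 1 after 1 steps
= 1


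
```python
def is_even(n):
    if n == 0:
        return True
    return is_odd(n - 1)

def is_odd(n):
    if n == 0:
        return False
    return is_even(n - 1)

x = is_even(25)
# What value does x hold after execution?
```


is_even(25)
= is_odd(24)
= is_even(23)
= is_odd(22)
= is_even(21)
= is_odd(20)
= is_even(19)
= is_odd(18)
= is_even(17)
= is_odd(16)
= is_even(15)
= is_odd(14)
= is_even(13)
= is_odd(12)
= is_even(11)
= is_odd(10)
= is_even(9)
= is_odd(8)
= is_even(7)
= is_odd(6)
= is_even(5)
= is_odd(4)
= is_even(3)
= is_odd(2)
= is_even(1)
= is_odd(0)
n == 0: return False
= False


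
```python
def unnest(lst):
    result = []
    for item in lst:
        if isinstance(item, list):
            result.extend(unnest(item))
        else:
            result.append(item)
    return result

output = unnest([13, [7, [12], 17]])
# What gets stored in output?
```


unnest([13, [7, [12], 17]])
Processing each element:
  13 is not a list -> append 13
  [7, [12], 17] is a list -> unnest recursively -> [7, 12, 17]
= [13, 7, 12, 17]


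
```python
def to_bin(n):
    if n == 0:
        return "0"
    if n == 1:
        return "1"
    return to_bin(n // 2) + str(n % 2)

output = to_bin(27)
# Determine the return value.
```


to_bin(27)
= to_bin(13) + "1"
= to_bin(6) + "1" + "1"
= to_bin(3) + "0" + "1" + "1"
= to_bin(1) + "1" + "0" + "1" + "1"
= "1" + "1" + "0" + "1" + "1"
= "11011"


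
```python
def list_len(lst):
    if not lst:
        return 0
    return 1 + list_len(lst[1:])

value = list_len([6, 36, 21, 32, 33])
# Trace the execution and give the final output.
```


list_len([6, 36, 21, 32, 33])
= 1 + list_len([36, 21, 32, 33])
= 1 + 1 + list_len([21, 32, 33])
= 1 + 1 + 1 + list_len([32, 33])
= 1 + 1 + 1 + 1 + list_len([33])
= 1 + 1 + 1 + 1 + 1 + list_len([])
= 1 + 1 + 1 + 1 + 1 + 0
= 5


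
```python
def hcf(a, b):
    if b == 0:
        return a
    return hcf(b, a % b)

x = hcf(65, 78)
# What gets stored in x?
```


hcf(65, 78)
= hcf(78, 65 % 78) = hcf(78, 65)
= hcf(65, 78 % 65) = hcf(65, 13)
= hcf(13, 65 % 13) = hcf(13, 0)
b == 0, return a = 13


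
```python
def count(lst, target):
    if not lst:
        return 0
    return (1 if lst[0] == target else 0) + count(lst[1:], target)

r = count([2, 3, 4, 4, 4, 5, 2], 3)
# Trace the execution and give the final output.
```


count([2, 3, 4, 4, 4, 5, 2], 3)
lst[0]=2 != 3: 0 + count([3, 4, 4, 4, 5, 2], 3)
lst[0]=3 == 3: 1 + count([4, 4, 4, 5, 2], 3)
lst[0]=4 != 3: 0 + count([4, 4, 5, 2], 3)
lst[0]=4 != 3: 0 + count([4, 5, 2], 3)
lst[0]=4 != 3: 0 + count([5, 2], 3)
lst[0]=5 != 3: 0 + count([2], 3)
lst[0]=2 != 3: 0 + count([], 3)
= 1


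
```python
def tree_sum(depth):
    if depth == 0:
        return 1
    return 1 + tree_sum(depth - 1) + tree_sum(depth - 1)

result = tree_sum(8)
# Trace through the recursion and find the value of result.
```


tree_sum(8)
= 1 + tree_sum(7) + tree_sum(7)
= 1 + 2 * tree_sum(7)
tree_sum(k) = 2^(k+1) - 1
tree_sum(0) = 1
tree_sum(1) = 3
tree_sum(2) = 7
tree_sum(3) = 15
tree_sum(4) = 31
tree_sum(8) = 2^9 - 1 = 511


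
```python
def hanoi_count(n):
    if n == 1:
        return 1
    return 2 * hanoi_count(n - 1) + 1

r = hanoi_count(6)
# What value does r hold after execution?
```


hanoi_count(6)
= 2 * hanoi_count(5) + 1
= 2 * (2 * hanoi_count(4) + 1) + 1
= 2 * (2 * (2 * hanoi_count(3) + 1) + 1) + 1
= 2 * (2 * (2 * (2 * hanoi_count(2) + 1) + 1) + 1) + 1
= 2 * (2 * (2 * (2 * (2 * hanoi_count(1) + 1) + 1) + 1) + 1) + 1
Now compute bottom-up:
hanoi_count(1) = 1
hanoi_count(2) = 2 * 1 + 1 = 3
hanoi_count(3) = 2 * 3 + 1 = 7
hanoi_count(4) = 2 * 7 + 1 = 15
hanoi_count(5) = 2 * 15 + 1 = 31
hanoi_count(6) = 2 * 31 + 1 = 63
= 63


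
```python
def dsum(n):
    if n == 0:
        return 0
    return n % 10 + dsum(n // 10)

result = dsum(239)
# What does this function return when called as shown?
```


dsum(239)
= 9 + dsum(23)
= 9 + 3 + dsum(2)
= 9 + 3 + 2 + dsum(0)
= 9 + 3 + 2 + 0
= 14


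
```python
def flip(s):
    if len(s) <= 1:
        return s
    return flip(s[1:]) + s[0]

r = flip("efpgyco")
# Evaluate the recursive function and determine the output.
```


flip("efpgyco")
= flip("fpgyco") + "e"
= flip("pgyco") + "f" + "e"
= flip("gyco") + "p" + "f" + "e"
= flip("yco") + "g" + "p" + "f" + "e"
= flip("co") + "y" + "g" + "p" + "f" + "e"
= flip("o") + "c" + "y" + "g" + "p" + "f" + "e"
= "o" + "c" + "y" + "g" + "p" + "f" + "e"
= "ocygpfe"


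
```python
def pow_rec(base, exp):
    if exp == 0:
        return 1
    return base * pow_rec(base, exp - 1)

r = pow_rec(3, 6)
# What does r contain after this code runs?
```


pow_rec(3, 6)
= 3 * pow_rec(3, 5)
= 3 * 3 * pow_rec(3, 4)
= 3 * 3 * 3 * pow_rec(3, 3)
= 3 * 3 * 3 * 3 * pow_rec(3, 2)
= 3 * 3 * 3 * 3 * 3 * pow_rec(3, 1)
= 3 * 3 * 3 * 3 * 3 * 3 * pow_rec(3, 0)
= 3 * 3 * 3 * 3 * 3 * 3 * 1
= 729


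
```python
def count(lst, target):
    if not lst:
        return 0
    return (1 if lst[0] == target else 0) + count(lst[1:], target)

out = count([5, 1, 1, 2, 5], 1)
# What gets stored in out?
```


count([5, 1, 1, 2, 5], 1)
lst[0]=5 != 1: 0 + count([1, 1, 2, 5], 1)
lst[0]=1 == 1: 1 + count([1, 2, 5], 1)
lst[0]=1 == 1: 1 + count([2, 5], 1)
lst[0]=2 != 1: 0 + count([5], 1)
lst[0]=5 != 1: 0 + count([], 1)
= 2


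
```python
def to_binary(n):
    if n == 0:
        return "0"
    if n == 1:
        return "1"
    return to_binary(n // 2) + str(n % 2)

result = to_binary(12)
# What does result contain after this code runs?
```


to_binary(12)
= to_binary(6) + "0"
= to_binary(3) + "0" + "0"
= to_binary(1) + "1" + "0" + "0"
= "1" + "1" + "0" + "0"
= "1100"


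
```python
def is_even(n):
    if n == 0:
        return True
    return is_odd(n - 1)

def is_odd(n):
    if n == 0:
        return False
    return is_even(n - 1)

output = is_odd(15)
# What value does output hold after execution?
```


is_odd(15)
= is_even(14)
= is_odd(13)
= is_even(12)
= is_odd(11)
= is_even(10)
= is_odd(9)
= is_even(8)
= is_odd(7)
= is_even(6)
= is_odd(5)
= is_even(4)
= is_odd(3)
= is_even(2)
= is_odd(1)
= is_even(0)
n == 0: return True
= True


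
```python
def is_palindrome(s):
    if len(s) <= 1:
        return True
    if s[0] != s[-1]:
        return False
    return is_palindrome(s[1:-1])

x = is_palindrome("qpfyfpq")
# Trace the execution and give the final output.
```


is_palindrome("qpfyfpq")
"qpfyfpq": s[0]='q' == s[-1]='q' -> is_palindrome("pfyfp")
"pfyfp": s[0]='p' == s[-1]='p' -> is_palindrome("fyf")
"fyf": s[0]='f' == s[-1]='f' -> is_palindrome("y")
"y": len <= 1 -> True
= True


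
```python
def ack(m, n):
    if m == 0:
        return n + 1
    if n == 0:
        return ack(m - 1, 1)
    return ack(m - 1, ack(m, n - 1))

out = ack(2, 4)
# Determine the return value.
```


ack(2, 4)
= ack(1, ack(2, 3))
First compute ack(2, 3) = 9
= ack(1, 9)
= 11


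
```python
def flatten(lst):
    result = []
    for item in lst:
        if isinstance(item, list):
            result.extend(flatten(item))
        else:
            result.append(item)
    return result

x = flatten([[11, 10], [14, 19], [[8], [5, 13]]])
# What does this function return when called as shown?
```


flatten([[11, 10], [14, 19], [[8], [5, 13]]])
Processing each element:
  [11, 10] is a list -> flatten recursively -> [11, 10]
  [14, 19] is a list -> flatten recursively -> [14, 19]
  [[8], [5, 13]] is a list -> flatten recursively -> [8, 5, 13]
= [11, 10, 14, 19, 8, 5, 13]


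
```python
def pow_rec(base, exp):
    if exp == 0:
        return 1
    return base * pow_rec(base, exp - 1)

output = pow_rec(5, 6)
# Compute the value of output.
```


pow_rec(5, 6)
= 5 * pow_rec(5, 5)
= 5 * 5 * pow_rec(5, 4)
= 5 * 5 * 5 * pow_rec(5, 3)
= 5 * 5 * 5 * 5 * pow_rec(5, 2)
= 5 * 5 * 5 * 5 * 5 * pow_rec(5, 1)
= 5 * 5 * 5 * 5 * 5 * 5 * pow_rec(5, 0)
= 5 * 5 * 5 * 5 * 5 * 5 * 1
= 15625


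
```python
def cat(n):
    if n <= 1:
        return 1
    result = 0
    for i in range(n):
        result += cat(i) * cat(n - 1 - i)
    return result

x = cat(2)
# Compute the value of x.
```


cat(2)
= sum of cat(i) * cat(2-1-i) for i in 0..1
  cat(0)*cat(1) = 1*1 = 1
  cat(1)*cat(0) = 1*1 = 1
= 1 + 1
= 2


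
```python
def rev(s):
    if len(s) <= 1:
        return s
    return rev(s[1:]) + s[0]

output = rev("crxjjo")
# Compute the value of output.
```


rev("crxjjo")
= rev("rxjjo") + "c"
= rev("xjjo") + "r" + "c"
= rev("jjo") + "x" + "r" + "c"
= rev("jo") + "j" + "x" + "r" + "c"
= rev("o") + "j" + "j" + "x" + "r" + "c"
= "o" + "j" + "j" + "x" + "r" + "c"
= "ojjxrc"


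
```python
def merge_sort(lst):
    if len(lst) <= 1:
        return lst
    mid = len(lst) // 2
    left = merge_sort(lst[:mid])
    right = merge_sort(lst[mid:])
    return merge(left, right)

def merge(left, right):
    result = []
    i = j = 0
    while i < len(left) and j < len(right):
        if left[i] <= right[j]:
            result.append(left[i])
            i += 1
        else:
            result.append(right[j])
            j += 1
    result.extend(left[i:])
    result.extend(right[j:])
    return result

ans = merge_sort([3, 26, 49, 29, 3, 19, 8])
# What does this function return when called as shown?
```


merge_sort([3, 26, 49, 29, 3, 19, 8])
Split into [3, 26, 49] and [29, 3, 19, 8]
Left sorted: [3, 26, 49]
Right sorted: [3, 8, 19, 29]
Merge [3, 26, 49] and [3, 8, 19, 29]
= [3, 3, 8, 19, 26, 29, 49]


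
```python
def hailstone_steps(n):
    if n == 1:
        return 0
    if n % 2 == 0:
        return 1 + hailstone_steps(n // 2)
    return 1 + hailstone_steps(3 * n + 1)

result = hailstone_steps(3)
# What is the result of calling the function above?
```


hailstone_steps(3)
3 is odd -> 3*3+1 = 10 -> hailstone_steps(10)
10 is even -> hailstone_steps(5)
5 is odd -> 3*5+1 = 16 -> hailstone_steps(16)
16 is even -> hailstone_steps(8)
8 is even -> hailstone_steps(4)
4 is even -> hailstone_steps(2)
2 is even -> hailstone_steps(1)
Reached 1 after 7 steps
= 7


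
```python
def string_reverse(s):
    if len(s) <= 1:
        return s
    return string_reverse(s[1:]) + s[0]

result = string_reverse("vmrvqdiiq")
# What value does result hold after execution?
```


string_reverse("vmrvqdiiq")
= string_reverse("mrvqdiiq") + "v"
= string_reverse("rvqdiiq") + "m" + "v"
= string_reverse("vqdiiq") + "r" + "m" + "v"
= string_reverse("qdiiq") + "v" + "r" + "m" + "v"
= string_reverse("diiq") + "q" + "v" + "r" + "m" + "v"
= string_reverse("iiq") + "d" + "q" + "v" + "r" + "m" + "v"
= string_reverse("iq") + "i" + "d" + "q" + "v" + "r" + "m" + "v"
= string_reverse("q") + "i" + "i" + "d" + "q" + "v" + "r" + "m" + "v"
= "q" + "i" + "i" + "d" + "q" + "v" + "r" + "m" + "v"
= "qiidqvrmv"


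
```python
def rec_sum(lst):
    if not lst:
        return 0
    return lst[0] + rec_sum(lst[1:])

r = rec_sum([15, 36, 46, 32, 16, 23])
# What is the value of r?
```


rec_sum([15, 36, 46, 32, 16, 23])
= 15 + rec_sum([36, 46, 32, 16, 23])
= 15 + 36 + rec_sum([46, 32, 16, 23])
= 15 + 36 + 46 + rec_sum([32, 16, 23])
= 15 + 36 + 46 + 32 + rec_sum([16, 23])
= 15 + 36 + 46 + 32 + 16 + rec_sum([23])
= 15 + 36 + 46 + 32 + 16 + 23 + rec_sum([])
= 15 + 36 + 46 + 32 + 16 + 23 + 0
= 168


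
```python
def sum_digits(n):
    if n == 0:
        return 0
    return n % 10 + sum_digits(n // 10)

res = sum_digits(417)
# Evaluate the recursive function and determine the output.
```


sum_digits(417)
= 7 + sum_digits(41)
= 7 + 1 + sum_digits(4)
= 7 + 1 + 4 + sum_digits(0)
= 7 + 1 + 4 + 0
= 12


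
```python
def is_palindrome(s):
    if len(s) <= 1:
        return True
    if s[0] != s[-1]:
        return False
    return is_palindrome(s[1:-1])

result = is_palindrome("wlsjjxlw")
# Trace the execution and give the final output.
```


is_palindrome("wlsjjxlw")
"wlsjjxlw": s[0]='w' == s[-1]='w' -> is_palindrome("lsjjxl")
"lsjjxl": s[0]='l' == s[-1]='l' -> is_palindrome("sjjx")
"sjjx": s[0]='s' != s[-1]='x' -> False
= False


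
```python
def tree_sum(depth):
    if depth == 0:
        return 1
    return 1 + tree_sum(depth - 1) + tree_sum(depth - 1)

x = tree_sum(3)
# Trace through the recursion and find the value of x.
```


tree_sum(3)
= 1 + tree_sum(2) + tree_sum(2)
= 1 + 2 * tree_sum(2)
tree_sum(k) = 2^(k+1) - 1
tree_sum(0) = 1
tree_sum(1) = 3
tree_sum(2) = 7
tree_sum(3) = 15
tree_sum(3) = 2^4 - 1 = 15


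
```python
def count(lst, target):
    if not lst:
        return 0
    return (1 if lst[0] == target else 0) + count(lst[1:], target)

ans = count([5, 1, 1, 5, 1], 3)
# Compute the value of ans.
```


count([5, 1, 1, 5, 1], 3)
lst[0]=5 != 3: 0 + count([1, 1, 5, 1], 3)
lst[0]=1 != 3: 0 + count([1, 5, 1], 3)
lst[0]=1 != 3: 0 + count([5, 1], 3)
lst[0]=5 != 3: 0 + count([1], 3)
lst[0]=1 != 3: 0 + count([], 3)
= 0


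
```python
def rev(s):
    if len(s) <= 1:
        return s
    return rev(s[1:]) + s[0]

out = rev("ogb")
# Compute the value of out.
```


rev("ogb")
= rev("gb") + "o"
= rev("b") + "g" + "o"
= "b" + "g" + "o"
= "bgo"


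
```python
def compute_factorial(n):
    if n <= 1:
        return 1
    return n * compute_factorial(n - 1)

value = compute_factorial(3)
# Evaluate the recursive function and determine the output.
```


compute_factorial(3)
= 3 * compute_factorial(2)
= 3 * 2 * compute_factorial(1)
= 3 * 2 * 1
= 6


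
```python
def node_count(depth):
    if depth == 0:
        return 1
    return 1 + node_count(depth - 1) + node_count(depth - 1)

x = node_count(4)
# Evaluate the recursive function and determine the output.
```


node_count(4)
= 1 + node_count(3) + node_count(3)
= 1 + 2 * node_count(3)
node_count(k) = 2^(k+1) - 1
node_count(0) = 1
node_count(1) = 3
node_count(2) = 7
node_count(3) = 15
node_count(4) = 31
node_count(4) = 2^5 - 1 = 31


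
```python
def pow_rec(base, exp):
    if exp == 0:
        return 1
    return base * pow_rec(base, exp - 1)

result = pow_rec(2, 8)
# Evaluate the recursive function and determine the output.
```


pow_rec(2, 8)
= 2 * pow_rec(2, 7)
= 2 * 2 * pow_rec(2, 6)
= 2 * 2 * 2 * pow_rec(2, 5)
= 2 * 2 * 2 * 2 * pow_rec(2, 4)
= 2 * 2 * 2 * 2 * 2 * pow_rec(2, 3)
= 2 * 2 * 2 * 2 * 2 * 2 * pow_rec(2, 2)
= 2 * 2 * 2 * 2 * 2 * 2 * 2 * pow_rec(2, 1)
= 2 * 2 * 2 * 2 * 2 * 2 * 2 * 2 * pow_rec(2, 0)
= 2 * 2 * 2 * 2 * 2 * 2 * 2 * 2 * 1
= 256


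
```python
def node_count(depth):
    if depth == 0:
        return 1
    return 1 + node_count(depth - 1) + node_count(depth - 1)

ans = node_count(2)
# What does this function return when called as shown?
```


node_count(2)
= 1 + node_count(1) + node_count(1)
= 1 + 2 * node_count(1)
node_count(k) = 2^(k+1) - 1
node_count(0) = 1
node_count(1) = 3
node_count(2) = 7
node_count(2) = 2^3 - 1 = 7


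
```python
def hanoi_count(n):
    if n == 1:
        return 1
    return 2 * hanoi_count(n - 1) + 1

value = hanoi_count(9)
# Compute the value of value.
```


hanoi_count(9)
= 2 * hanoi_count(8) + 1
= 2 * (2 * hanoi_count(7) + 1) + 1
= 2 * (2 * (2 * hanoi_count(6) + 1) + 1) + 1
= 2 * (2 * (2 * (2 * hanoi_count(5) + 1) + 1) + 1) + 1
= 2 * (2 * (2 * (2 * (2 * hanoi_count(4) + 1) + 1) + 1) + 1) + 1
= 2 * (2 * (2 * (2 * (2 * (2 * hanoi_count(3) + 1) + 1) + 1) + 1) + 1) + 1
= 2 * (2 * (2 * (2 * (2 * (2 * (2 * hanoi_count(2) + 1) + 1) + 1) + 1) + 1) + 1) + 1
= 2 * (2 * (2 * (2 * (2 * (2 * (2 * (2 * hanoi_count(1) + 1) + 1) + 1) + 1) + 1) + 1) + 1) + 1
Now compute bottom-up:
hanoi_count(1) = 1
hanoi_count(2) = 2 * 1 + 1 = 3
hanoi_count(3) = 2 * 3 + 1 = 7
hanoi_count(4) = 2 * 7 + 1 = 15
hanoi_count(5) = 2 * 15 + 1 = 31
hanoi_count(6) = 2 * 31 + 1 = 63
hanoi_count(7) = 2 * 63 + 1 = 127
hanoi_count(8) = 2 * 127 + 1 = 255
hanoi_count(9) = 2 * 255 + 1 = 511
= 511


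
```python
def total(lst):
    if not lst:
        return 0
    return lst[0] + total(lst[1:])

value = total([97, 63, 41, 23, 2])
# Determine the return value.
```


total([97, 63, 41, 23, 2])
= 97 + total([63, 41, 23, 2])
= 97 + 63 + total([41, 23, 2])
= 97 + 63 + 41 + total([23, 2])
= 97 + 63 + 41 + 23 + total([2])
= 97 + 63 + 41 + 23 + 2 + total([])
= 97 + 63 + 41 + 23 + 2 + 0
= 226


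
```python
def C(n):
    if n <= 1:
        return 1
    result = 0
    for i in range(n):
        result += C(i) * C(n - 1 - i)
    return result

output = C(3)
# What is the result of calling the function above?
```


C(3)
= sum of C(i) * C(3-1-i) for i in 0..2
First compute sub-values bottom-up:
  C(0) = 1, C(1) = 1
  C(2) = 1*1 + 1*1 = 2
Now C(3):
  C(0)*C(2) = 1*2 = 2
  C(1)*C(1) = 1*1 = 1
  C(2)*C(0) = 2*1 = 2
= 2 + 1 + 2
= 5


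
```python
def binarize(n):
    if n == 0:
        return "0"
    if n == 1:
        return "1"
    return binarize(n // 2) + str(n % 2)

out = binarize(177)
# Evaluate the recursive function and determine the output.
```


binarize(177)
= binarize(88) + "1"
= binarize(44) + "0" + "1"
= binarize(22) + "0" + "0" + "1"
= binarize(11) + "0" + "0" + "0" + "1"
= binarize(5) + "1" + "0" + "0" + "0" + "1"
= binarize(2) + "1" + "1" + "0" + "0" + "0" + "1"
= binarize(1) + "0" + "1" + "1" + "0" + "0" + "0" + "1"
= "1" + "0" + "1" + "1" + "0" + "0" + "0" + "1"
= "10110001"


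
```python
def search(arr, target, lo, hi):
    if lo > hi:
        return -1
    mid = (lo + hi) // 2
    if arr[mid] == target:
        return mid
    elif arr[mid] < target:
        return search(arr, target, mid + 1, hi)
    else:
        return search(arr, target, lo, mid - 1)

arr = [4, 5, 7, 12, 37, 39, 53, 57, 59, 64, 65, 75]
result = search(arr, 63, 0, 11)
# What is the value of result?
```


search(arr, 63, 0, 11)
lo=0, hi=11, mid=5, arr[mid]=39
39 < 63, search right half
lo=6, hi=11, mid=8, arr[mid]=59
59 < 63, search right half
lo=9, hi=11, mid=10, arr[mid]=65
65 > 63, search left half
lo=9, hi=9, mid=9, arr[mid]=64
64 > 63, search left half
lo > hi, target not found, return -1
= -1


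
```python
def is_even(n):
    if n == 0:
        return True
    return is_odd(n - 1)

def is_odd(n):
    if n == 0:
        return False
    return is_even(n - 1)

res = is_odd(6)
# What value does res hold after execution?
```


is_odd(6)
= is_even(5)
= is_odd(4)
= is_even(3)
= is_odd(2)
= is_even(1)
= is_odd(0)
n == 0: return False
= False


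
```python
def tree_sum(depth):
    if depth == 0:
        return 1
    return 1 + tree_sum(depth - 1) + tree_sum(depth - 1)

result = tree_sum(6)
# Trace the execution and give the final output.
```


tree_sum(6)
= 1 + tree_sum(5) + tree_sum(5)
= 1 + 2 * tree_sum(5)
tree_sum(k) = 2^(k+1) - 1
tree_sum(0) = 1
tree_sum(1) = 3
tree_sum(2) = 7
tree_sum(3) = 15
tree_sum(4) = 31
tree_sum(6) = 2^7 - 1 = 127


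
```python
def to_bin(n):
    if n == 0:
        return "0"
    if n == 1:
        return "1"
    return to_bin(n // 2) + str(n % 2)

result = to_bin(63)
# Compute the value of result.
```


to_bin(63)
= to_bin(31) + "1"
= to_bin(15) + "1" + "1"
= to_bin(7) + "1" + "1" + "1"
= to_bin(3) + "1" + "1" + "1" + "1"
= to_bin(1) + "1" + "1" + "1" + "1" + "1"
= "1" + "1" + "1" + "1" + "1" + "1"
= "111111"


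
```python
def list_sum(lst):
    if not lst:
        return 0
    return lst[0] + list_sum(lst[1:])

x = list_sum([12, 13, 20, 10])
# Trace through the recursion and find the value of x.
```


list_sum([12, 13, 20, 10])
= 12 + list_sum([13, 20, 10])
= 12 + 13 + list_sum([20, 10])
= 12 + 13 + 20 + list_sum([10])
= 12 + 13 + 20 + 10 + list_sum([])
= 12 + 13 + 20 + 10 + 0
= 55


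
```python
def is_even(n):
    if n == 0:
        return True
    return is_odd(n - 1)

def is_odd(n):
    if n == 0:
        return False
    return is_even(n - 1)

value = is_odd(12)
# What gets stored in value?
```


is_odd(12)
= is_even(11)
= is_odd(10)
= is_even(9)
= is_odd(8)
= is_even(7)
= is_odd(6)
= is_even(5)
= is_odd(4)
= is_even(3)
= is_odd(2)
= is_even(1)
= is_odd(0)
n == 0: return False
= False


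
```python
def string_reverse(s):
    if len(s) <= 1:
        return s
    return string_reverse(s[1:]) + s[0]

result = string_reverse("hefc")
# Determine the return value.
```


string_reverse("hefc")
= string_reverse("efc") + "h"
= string_reverse("fc") + "e" + "h"
= string_reverse("c") + "f" + "e" + "h"
= "c" + "f" + "e" + "h"
= "cfeh"


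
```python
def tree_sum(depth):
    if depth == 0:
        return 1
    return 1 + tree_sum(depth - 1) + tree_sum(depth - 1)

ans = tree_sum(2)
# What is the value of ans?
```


tree_sum(2)
= 1 + tree_sum(1) + tree_sum(1)
= 1 + 2 * tree_sum(1)
tree_sum(k) = 2^(k+1) - 1
tree_sum(0) = 1
tree_sum(1) = 3
tree_sum(2) = 7
tree_sum(2) = 2^3 - 1 = 7


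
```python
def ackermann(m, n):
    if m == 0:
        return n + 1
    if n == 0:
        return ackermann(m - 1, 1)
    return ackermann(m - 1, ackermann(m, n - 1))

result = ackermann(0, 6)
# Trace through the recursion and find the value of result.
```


ackermann(0, 6)
m == 0: return 6 + 1 = 7
= 7


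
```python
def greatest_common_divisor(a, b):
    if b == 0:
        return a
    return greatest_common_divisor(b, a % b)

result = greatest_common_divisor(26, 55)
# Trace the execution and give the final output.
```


greatest_common_divisor(26, 55)
= greatest_common_divisor(55, 26 % 55) = greatest_common_divisor(55, 26)
= greatest_common_divisor(26, 55 % 26) = greatest_common_divisor(26, 3)
= greatest_common_divisor(3, 26 % 3) = greatest_common_divisor(3, 2)
= greatest_common_divisor(2, 3 % 2) = greatest_common_divisor(2, 1)
= greatest_common_divisor(1, 2 % 1) = greatest_common_divisor(1, 0)
b == 0, return a = 1


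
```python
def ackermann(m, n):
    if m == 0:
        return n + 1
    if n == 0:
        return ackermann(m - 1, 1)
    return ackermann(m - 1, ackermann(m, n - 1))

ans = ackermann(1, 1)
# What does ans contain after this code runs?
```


ackermann(1, 1)
= ackermann(0, ackermann(1, 0))
First compute ackermann(1, 0) = 2
= ackermann(0, 2)
= 3


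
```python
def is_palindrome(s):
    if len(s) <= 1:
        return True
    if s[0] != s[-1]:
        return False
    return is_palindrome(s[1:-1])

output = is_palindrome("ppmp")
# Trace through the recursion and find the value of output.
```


is_palindrome("ppmp")
"ppmp": s[0]='p' == s[-1]='p' -> is_palindrome("pm")
"pm": s[0]='p' != s[-1]='m' -> False
= False


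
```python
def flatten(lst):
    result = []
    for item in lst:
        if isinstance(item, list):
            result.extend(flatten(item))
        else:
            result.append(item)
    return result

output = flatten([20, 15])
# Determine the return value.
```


flatten([20, 15])
Processing each element:
  20 is not a list -> append 20
  15 is not a list -> append 15
= [20, 15]


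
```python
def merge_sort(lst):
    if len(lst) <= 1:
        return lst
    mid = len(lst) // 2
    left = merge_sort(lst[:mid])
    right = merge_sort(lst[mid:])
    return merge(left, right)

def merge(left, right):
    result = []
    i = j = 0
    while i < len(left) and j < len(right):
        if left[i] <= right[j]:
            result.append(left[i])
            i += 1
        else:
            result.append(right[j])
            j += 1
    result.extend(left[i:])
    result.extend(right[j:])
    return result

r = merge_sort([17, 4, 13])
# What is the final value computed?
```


merge_sort([17, 4, 13])
Split into [17] and [4, 13]
Left sorted: [17]
Right sorted: [4, 13]
Merge [17] and [4, 13]
= [4, 13, 17]


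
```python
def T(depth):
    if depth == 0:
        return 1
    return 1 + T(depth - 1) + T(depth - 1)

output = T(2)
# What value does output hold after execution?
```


T(2)
= 1 + T(1) + T(1)
= 1 + 2 * T(1)
T(k) = 2^(k+1) - 1
T(0) = 1
T(1) = 3
T(2) = 7
T(2) = 2^3 - 1 = 7


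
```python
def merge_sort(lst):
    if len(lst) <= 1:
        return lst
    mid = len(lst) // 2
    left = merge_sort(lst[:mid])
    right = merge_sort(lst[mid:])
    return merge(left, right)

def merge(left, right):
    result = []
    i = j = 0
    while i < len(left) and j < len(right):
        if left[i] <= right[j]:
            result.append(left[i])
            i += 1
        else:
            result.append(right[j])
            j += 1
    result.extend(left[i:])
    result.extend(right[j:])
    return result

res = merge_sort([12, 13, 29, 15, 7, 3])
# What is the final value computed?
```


merge_sort([12, 13, 29, 15, 7, 3])
Split into [12, 13, 29] and [15, 7, 3]
Left sorted: [12, 13, 29]
Right sorted: [3, 7, 15]
Merge [12, 13, 29] and [3, 7, 15]
= [3, 7, 12, 13, 15, 29]


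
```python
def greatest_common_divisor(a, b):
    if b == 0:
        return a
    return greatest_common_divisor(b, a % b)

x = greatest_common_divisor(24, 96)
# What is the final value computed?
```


greatest_common_divisor(24, 96)
= greatest_common_divisor(96, 24 % 96) = greatest_common_divisor(96, 24)
= greatest_common_divisor(24, 96 % 24) = greatest_common_divisor(24, 0)
b == 0, return a = 24


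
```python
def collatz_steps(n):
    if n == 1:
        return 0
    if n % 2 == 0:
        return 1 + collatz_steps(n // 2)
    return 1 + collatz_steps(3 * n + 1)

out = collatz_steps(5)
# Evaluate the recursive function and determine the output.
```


collatz_steps(5)
5 is odd -> 3*5+1 = 16 -> collatz_steps(16)
16 is even -> collatz_steps(8)
8 is even -> collatz_steps(4)
4 is even -> collatz_steps(2)
2 is even -> collatz_steps(1)
Reached 1 after 5 steps
= 5


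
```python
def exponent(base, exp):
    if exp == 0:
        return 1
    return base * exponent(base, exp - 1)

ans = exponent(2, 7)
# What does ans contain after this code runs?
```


exponent(2, 7)
= 2 * exponent(2, 6)
= 2 * 2 * exponent(2, 5)
= 2 * 2 * 2 * exponent(2, 4)
= 2 * 2 * 2 * 2 * exponent(2, 3)
= 2 * 2 * 2 * 2 * 2 * exponent(2, 2)
= 2 * 2 * 2 * 2 * 2 * 2 * exponent(2, 1)
= 2 * 2 * 2 * 2 * 2 * 2 * 2 * exponent(2, 0)
= 2 * 2 * 2 * 2 * 2 * 2 * 2 * 1
= 128


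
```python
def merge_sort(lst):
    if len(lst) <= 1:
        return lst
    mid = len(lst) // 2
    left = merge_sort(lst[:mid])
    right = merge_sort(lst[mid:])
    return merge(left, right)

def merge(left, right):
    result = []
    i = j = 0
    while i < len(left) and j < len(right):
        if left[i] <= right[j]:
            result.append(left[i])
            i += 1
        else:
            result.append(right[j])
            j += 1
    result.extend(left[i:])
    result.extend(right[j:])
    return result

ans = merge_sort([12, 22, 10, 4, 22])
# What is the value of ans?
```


merge_sort([12, 22, 10, 4, 22])
Split into [12, 22] and [10, 4, 22]
Left sorted: [12, 22]
Right sorted: [4, 10, 22]
Merge [12, 22] and [4, 10, 22]
= [4, 10, 12, 22, 22]
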